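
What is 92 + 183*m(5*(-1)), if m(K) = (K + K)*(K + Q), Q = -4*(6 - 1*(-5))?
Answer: 89762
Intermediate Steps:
Q = -44 (Q = -4*(6 + 5) = -4*11 = -44)
m(K) = 2*K*(-44 + K) (m(K) = (K + K)*(K - 44) = (2*K)*(-44 + K) = 2*K*(-44 + K))
92 + 183*m(5*(-1)) = 92 + 183*(2*(5*(-1))*(-44 + 5*(-1))) = 92 + 183*(2*(-5)*(-44 - 5)) = 92 + 183*(2*(-5)*(-49)) = 92 + 183*490 = 92 + 89670 = 89762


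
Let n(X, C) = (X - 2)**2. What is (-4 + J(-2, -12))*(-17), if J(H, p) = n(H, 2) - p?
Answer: -408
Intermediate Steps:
n(X, C) = (-2 + X)**2
J(H, p) = (-2 + H)**2 - p
(-4 + J(-2, -12))*(-17) = (-4 + ((-2 - 2)**2 - 1*(-12)))*(-17) = (-4 + ((-4)**2 + 12))*(-17) = (-4 + (16 + 12))*(-17) = (-4 + 28)*(-17) = 24*(-17) = -408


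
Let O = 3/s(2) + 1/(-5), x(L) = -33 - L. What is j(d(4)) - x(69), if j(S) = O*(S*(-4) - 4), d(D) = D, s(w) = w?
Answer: 76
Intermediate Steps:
O = 13/10 (O = 3/2 + 1/(-5) = 3*(½) + 1*(-⅕) = 3/2 - ⅕ = 13/10 ≈ 1.3000)
j(S) = -26/5 - 26*S/5 (j(S) = 13*(S*(-4) - 4)/10 = 13*(-4*S - 4)/10 = 13*(-4 - 4*S)/10 = -26/5 - 26*S/5)
j(d(4)) - x(69) = (-26/5 - 26/5*4) - (-33 - 1*69) = (-26/5 - 104/5) - (-33 - 69) = -26 - 1*(-102) = -26 + 102 = 76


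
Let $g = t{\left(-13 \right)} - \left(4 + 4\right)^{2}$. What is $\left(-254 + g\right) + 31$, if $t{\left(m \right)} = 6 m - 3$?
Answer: $-368$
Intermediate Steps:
$t{\left(m \right)} = -3 + 6 m$
$g = -145$ ($g = \left(-3 + 6 \left(-13\right)\right) - \left(4 + 4\right)^{2} = \left(-3 - 78\right) - 8^{2} = -81 - 64 = -145$)
$\left(-254 + g\right) + 31 = \left(-254 - 145\right) + 31 = -399 + 31 = -368$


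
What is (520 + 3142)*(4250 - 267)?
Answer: 14585746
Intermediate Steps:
(520 + 3142)*(4250 - 267) = 3662*3983 = 14585746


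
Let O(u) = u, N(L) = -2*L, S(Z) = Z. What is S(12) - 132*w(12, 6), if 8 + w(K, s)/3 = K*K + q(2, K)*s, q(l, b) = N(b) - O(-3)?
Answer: -3948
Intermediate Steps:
q(l, b) = 3 - 2*b (q(l, b) = -2*b - 1*(-3) = -2*b + 3 = 3 - 2*b)
w(K, s) = -24 + 3*K² + 3*s*(3 - 2*K) (w(K, s) = -24 + 3*(K*K + (3 - 2*K)*s) = -24 + 3*(K² + s*(3 - 2*K)) = -24 + (3*K² + 3*s*(3 - 2*K)) = -24 + 3*K² + 3*s*(3 - 2*K))
S(12) - 132*w(12, 6) = 12 - 132*(-24 + 3*12² - 3*6*(-3 + 2*12)) = 12 - 132*(-24 + 3*144 - 3*6*(-3 + 24)) = 12 - 132*(-24 + 432 - 3*6*21) = 12 - 132*(-24 + 432 - 378) = 12 - 132*30 = 12 - 3960 = -3948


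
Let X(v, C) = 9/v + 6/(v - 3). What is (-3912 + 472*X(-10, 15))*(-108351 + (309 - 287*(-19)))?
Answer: 30371678628/65 ≈ 4.6726e+8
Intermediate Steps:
X(v, C) = 6/(-3 + v) + 9/v (X(v, C) = 9/v + 6/(-3 + v) = 6/(-3 + v) + 9/v)
(-3912 + 472*X(-10, 15))*(-108351 + (309 - 287*(-19))) = (-3912 + 472*(3*(-9 + 5*(-10))/(-10*(-3 - 10))))*(-108351 + (309 - 287*(-19))) = (-3912 + 472*(3*(-1/10)*(-9 - 50)/(-13)))*(-108351 + (309 + 5453)) = (-3912 + 472*(3*(-1/10)*(-1/13)*(-59)))*(-108351 + 5762) = (-3912 + 472*(-177/130))*(-102589) = (-3912 - 41772/65)*(-102589) = -296052/65*(-102589) = 30371678628/65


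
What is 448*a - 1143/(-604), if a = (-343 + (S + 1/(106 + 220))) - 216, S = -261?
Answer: -36167005115/98452 ≈ -3.6736e+5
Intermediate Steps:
a = -267319/326 (a = (-343 + (-261 + 1/(106 + 220))) - 216 = (-343 + (-261 + 1/326)) - 216 = (-343 - 85085/326) - 216 = -196903/326 - 216 = -267319/326 ≈ -820.00)
448*a - 1143/(-604) = 448*(-267319/326) - 1143/(-604) = -59879456/163 - 1143*(-1/604) = -59879456/163 + 1143/604 = -36167005115/98452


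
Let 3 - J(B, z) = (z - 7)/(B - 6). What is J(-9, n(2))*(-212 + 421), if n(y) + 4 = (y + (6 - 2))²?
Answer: 2926/3 ≈ 975.33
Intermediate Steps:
n(y) = -4 + (4 + y)² (n(y) = -4 + (y + (6 - 2))² = -4 + (y + 4)² = -4 + (4 + y)²)
J(B, z) = 3 - (-7 + z)/(-6 + B) (J(B, z) = 3 - (z - 7)/(B - 6) = 3 - (-7 + z)/(-6 + B))
J(-9, n(2))*(-212 + 421) = ((-11 - (-4 + (4 + 2)²) + 3*(-9))/(-6 - 9))*(-212 + 421) = ((-11 - (-4 + 6²) - 27)/(-15))*209 = -(-11 - (-4 + 36) - 27)/15*209 = -(-11 - 1*32 - 27)/15*209 = -(-11 - 32 - 27)/15*209 = -1/15*(-70)*209 = (14/3)*209 = 2926/3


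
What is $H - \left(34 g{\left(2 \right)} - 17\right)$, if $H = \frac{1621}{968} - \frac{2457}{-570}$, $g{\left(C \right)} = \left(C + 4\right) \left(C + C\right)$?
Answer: $- \frac{72925649}{91960} \approx -793.01$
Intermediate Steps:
$g{\left(C \right)} = 2 C \left(4 + C\right)$ ($g{\left(C \right)} = \left(4 + C\right) 2 C = 2 C \left(4 + C\right)$)
$H = \frac{550391}{91960}$ ($H = 1621 \cdot \frac{1}{968} - - \frac{819}{190} = \frac{1621}{968} + \frac{819}{190} = \frac{550391}{91960} \approx 5.9851$)
$H - \left(34 g{\left(2 \right)} - 17\right) = \frac{550391}{91960} - \left(34 \cdot 2 \cdot 2 \left(4 + 2\right) - 17\right) = \frac{550391}{91960} - \left(34 \cdot 2 \cdot 2 \cdot 6 - 17\right) = \frac{550391}{91960} - \left(34 \cdot 24 - 17\right) = \frac{550391}{91960} - \left(816 - 17\right) = \frac{550391}{91960} - 799 = - \frac{72925649}{91960}$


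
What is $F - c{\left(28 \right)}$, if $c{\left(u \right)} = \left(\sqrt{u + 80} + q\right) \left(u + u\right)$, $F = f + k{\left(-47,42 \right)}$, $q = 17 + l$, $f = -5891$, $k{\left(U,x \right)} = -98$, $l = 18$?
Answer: $-7949 - 336 \sqrt{3} \approx -8531.0$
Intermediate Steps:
$q = 35$ ($q = 17 + 18 = 35$)
$F = -5989$ ($F = -5891 - 98 = -5989$)
$c{\left(u \right)} = 2 u \left(35 + \sqrt{80 + u}\right)$ ($c{\left(u \right)} = \left(\sqrt{u + 80} + 35\right) \left(u + u\right) = \left(\sqrt{80 + u} + 35\right) 2 u = \left(35 + \sqrt{80 + u}\right) 2 u = 2 u \left(35 + \sqrt{80 + u}\right)$)
$F - c{\left(28 \right)} = -5989 - 2 \cdot 28 \left(35 + \sqrt{80 + 28}\right) = -5989 - 2 \cdot 28 \left(35 + \sqrt{108}\right) = -5989 - 2 \cdot 28 \left(35 + 6 \sqrt{3}\right) = -5989 - \left(1960 + 336 \sqrt{3}\right) = -7949 - 336 \sqrt{3}$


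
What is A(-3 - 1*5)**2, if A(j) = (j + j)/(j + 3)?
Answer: 256/25 ≈ 10.240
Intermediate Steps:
A(j) = 2*j/(3 + j) (A(j) = (2*j)/(3 + j) = 2*j/(3 + j))
A(-3 - 1*5)**2 = (2*(-3 - 1*5)/(3 + (-3 - 1*5)))**2 = (2*(-3 - 5)/(3 + (-3 - 5)))**2 = (2*(-8)/(3 - 8))**2 = (2*(-8)/(-5))**2 = (2*(-8)*(-1/5))**2 = (16/5)**2 = 256/25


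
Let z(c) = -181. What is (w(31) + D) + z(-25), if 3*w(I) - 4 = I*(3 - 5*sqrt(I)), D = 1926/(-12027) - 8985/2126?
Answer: -3913475035/25569402 - 155*sqrt(31)/3 ≈ -440.72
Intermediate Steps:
D = -37385757/8523134 (D = 1926*(-1/12027) - 8985*1/2126 = -642/4009 - 8985/2126 = -37385757/8523134 ≈ -4.3864)
w(I) = 4/3 + I*(3 - 5*sqrt(I))/3 (w(I) = 4/3 + (I*(3 - 5*sqrt(I)))/3 = 4/3 + I*(3 - 5*sqrt(I))/3)
(w(31) + D) + z(-25) = ((4/3 + 31 - 155*sqrt(31)/3) - 37385757/8523134) - 181 = ((97/3 - 155*sqrt(31)/3) - 37385757/8523134) - 181 = (714586727/25569402 - 155*sqrt(31)/3) - 181 = -3913475035/25569402 - 155*sqrt(31)/3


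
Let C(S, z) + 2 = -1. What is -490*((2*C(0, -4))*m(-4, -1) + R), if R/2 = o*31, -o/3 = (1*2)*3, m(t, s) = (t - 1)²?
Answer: 620340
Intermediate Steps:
m(t, s) = (-1 + t)²
C(S, z) = -3 (C(S, z) = -2 - 1 = -3)
o = -18 (o = -3*1*2*3 = -6*3 = -3*6 = -18)
R = -1116 (R = 2*(-18*31) = 2*(-558) = -1116)
-490*((2*C(0, -4))*m(-4, -1) + R) = -490*((2*(-3))*(-1 - 4)² - 1116) = -490*(-6*(-5)² - 1116) = -490*(-6*25 - 1116) = -490*(-150 - 1116) = -490*(-1266) = 620340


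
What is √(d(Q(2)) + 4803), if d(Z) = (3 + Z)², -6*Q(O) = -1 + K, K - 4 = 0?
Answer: √19237/2 ≈ 69.349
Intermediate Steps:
K = 4 (K = 4 + 0 = 4)
Q(O) = -½ (Q(O) = -(-1 + 4)/6 = -⅙*3 = -½)
√(d(Q(2)) + 4803) = √((3 - ½)² + 4803) = √((5/2)² + 4803) = √(25/4 + 4803) = √(19237/4) = √19237/2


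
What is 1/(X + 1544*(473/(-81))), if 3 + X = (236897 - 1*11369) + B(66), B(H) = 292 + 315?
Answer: 81/17586380 ≈ 4.6058e-6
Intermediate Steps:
B(H) = 607
X = 226132 (X = -3 + ((236897 - 1*11369) + 607) = -3 + ((236897 - 11369) + 607) = -3 + (225528 + 607) = -3 + 226135 = 226132)
1/(X + 1544*(473/(-81))) = 1/(226132 + 1544*(473/(-81))) = 1/(226132 + 1544*(473*(-1/81))) = 1/(226132 + 1544*(-473/81)) = 1/(226132 - 730312/81) = 1/(17586380/81) = 81/17586380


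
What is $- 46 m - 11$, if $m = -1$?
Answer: $35$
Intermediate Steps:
$- 46 m - 11 = \left(-46\right) \left(-1\right) - 11 = 46 - 11 = 35$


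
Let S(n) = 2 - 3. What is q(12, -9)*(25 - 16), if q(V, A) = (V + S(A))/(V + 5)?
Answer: 99/17 ≈ 5.8235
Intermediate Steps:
S(n) = -1
q(V, A) = (-1 + V)/(5 + V) (q(V, A) = (V - 1)/(V + 5) = (-1 + V)/(5 + V))
q(12, -9)*(25 - 16) = ((-1 + 12)/(5 + 12))*(25 - 16) = (11/17)*9 = 99/17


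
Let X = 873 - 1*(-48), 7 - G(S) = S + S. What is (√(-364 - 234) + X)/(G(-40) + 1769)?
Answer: 921/1856 + I*√598/1856 ≈ 0.49623 + 0.013176*I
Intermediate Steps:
G(S) = 7 - 2*S (G(S) = 7 - (S + S) = 7 - 2*S)
X = 921 (X = 873 + 48 = 921)
(√(-364 - 234) + X)/(G(-40) + 1769) = (√(-364 - 234) + 921)/((7 - 2*(-40)) + 1769) = (√(-598) + 921)/((7 + 80) + 1769) = (I*√598 + 921)/(87 + 1769) = (921 + I*√598)/1856 = (921 + I*√598)*(1/1856) = 921/1856 + I*√598/1856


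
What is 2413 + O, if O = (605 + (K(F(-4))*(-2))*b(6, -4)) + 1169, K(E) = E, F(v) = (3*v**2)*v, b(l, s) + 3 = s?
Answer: 1499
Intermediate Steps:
b(l, s) = -3 + s
F(v) = 3*v**3
O = -914 (O = (605 + ((3*(-4)**3)*(-2))*(-3 - 4)) + 1169 = (605 + ((3*(-64))*(-2))*(-7)) + 1169 = (605 - 192*(-2)*(-7)) + 1169 = (605 + 384*(-7)) + 1169 = (605 - 2688) + 1169 = -2083 + 1169 = -914)
2413 + O = 2413 - 914 = 1499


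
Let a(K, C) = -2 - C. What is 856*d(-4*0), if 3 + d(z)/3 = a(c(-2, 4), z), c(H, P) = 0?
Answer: -12840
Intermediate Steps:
d(z) = -15 - 3*z (d(z) = -9 + 3*(-2 - z) = -9 + (-6 - 3*z) = -15 - 3*z)
856*d(-4*0) = 856*(-15 - (-12)*0) = 856*(-15 - 3*0) = 856*(-15 + 0) = 856*(-15) = -12840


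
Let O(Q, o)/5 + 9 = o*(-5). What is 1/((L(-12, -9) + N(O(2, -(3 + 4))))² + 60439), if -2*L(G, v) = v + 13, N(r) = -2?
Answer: 1/60455 ≈ 1.6541e-5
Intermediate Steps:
O(Q, o) = -45 - 25*o (O(Q, o) = -45 + 5*(o*(-5)) = -45 + 5*(-5*o) = -45 - 25*o)
L(G, v) = -13/2 - v/2 (L(G, v) = -(v + 13)/2 = -(13 + v)/2 = -13/2 - v/2)
1/((L(-12, -9) + N(O(2, -(3 + 4))))² + 60439) = 1/(((-13/2 - ½*(-9)) - 2)² + 60439) = 1/(((-13/2 + 9/2) - 2)² + 60439) = 1/((-2 - 2)² + 60439) = 1/((-4)² + 60439) = 1/(16 + 60439) = 1/60455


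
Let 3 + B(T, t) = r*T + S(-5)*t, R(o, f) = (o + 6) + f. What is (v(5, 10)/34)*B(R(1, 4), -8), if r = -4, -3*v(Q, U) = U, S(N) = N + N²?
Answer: 345/17 ≈ 20.294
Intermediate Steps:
v(Q, U) = -U/3
R(o, f) = 6 + f + o (R(o, f) = (6 + o) + f = 6 + f + o)
B(T, t) = -3 - 4*T + 20*t (B(T, t) = -3 + (-4*T + (-5*(1 - 5))*t) = -3 + (-4*T + (-5*(-4))*t) = -3 + (-4*T + 20*t) = -3 - 4*T + 20*t)
(v(5, 10)/34)*B(R(1, 4), -8) = (-⅓*10/34)*(-3 - 4*(6 + 4 + 1) + 20*(-8)) = (-10/3*1/34)*(-3 - 4*11 - 160) = -5*(-3 - 44 - 160)/51 = -5/51*(-207) = 345/17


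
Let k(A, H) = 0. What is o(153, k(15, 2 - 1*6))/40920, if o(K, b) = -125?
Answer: -25/8184 ≈ -0.0030547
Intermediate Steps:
o(153, k(15, 2 - 1*6))/40920 = -125/40920 = -125*1/40920 = -25/8184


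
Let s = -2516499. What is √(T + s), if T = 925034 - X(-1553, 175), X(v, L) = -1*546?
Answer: I*√1590919 ≈ 1261.3*I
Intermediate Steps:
X(v, L) = -546
T = 925580 (T = 925034 - 1*(-546) = 925034 + 546 = 925580)
√(T + s) = √(925580 - 2516499) = √(-1590919) = I*√1590919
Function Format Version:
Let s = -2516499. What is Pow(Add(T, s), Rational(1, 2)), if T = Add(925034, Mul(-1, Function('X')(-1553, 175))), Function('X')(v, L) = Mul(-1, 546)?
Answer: Mul(I, Pow(1590919, Rational(1, 2))) ≈ Mul(1261.3, I)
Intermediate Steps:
Function('X')(v, L) = -546
T = 925580 (T = Add(925034, Mul(-1, -546)) = Add(925034, 546) = 925580)
Pow(Add(T, s), Rational(1, 2)) = Pow(Add(925580, -2516499), Rational(1, 2)) = Pow(-1590919, Rational(1, 2)) = Mul(I, Pow(1590919, Rational(1, 2)))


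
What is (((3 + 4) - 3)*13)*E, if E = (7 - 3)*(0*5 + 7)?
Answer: 1456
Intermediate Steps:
E = 28 (E = 4*(0 + 7) = 4*7 = 28)
(((3 + 4) - 3)*13)*E = (((3 + 4) - 3)*13)*28 = ((7 - 3)*13)*28 = (4*13)*28 = 52*28 = 1456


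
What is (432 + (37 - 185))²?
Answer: 80656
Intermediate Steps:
(432 + (37 - 185))² = (432 - 148)² = 284² = 80656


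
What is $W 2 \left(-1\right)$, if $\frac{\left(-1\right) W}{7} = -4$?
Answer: $-56$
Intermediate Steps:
$W = 28$ ($W = \left(-7\right) \left(-4\right) = 28$)
$W 2 \left(-1\right) = 28 \cdot 2 \left(-1\right) = 56 \left(-1\right) = -56$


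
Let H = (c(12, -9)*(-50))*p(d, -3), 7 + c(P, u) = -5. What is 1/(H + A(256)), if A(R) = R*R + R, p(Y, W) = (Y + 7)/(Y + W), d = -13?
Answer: 1/66017 ≈ 1.5148e-5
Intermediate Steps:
c(P, u) = -12 (c(P, u) = -7 - 5 = -12)
p(Y, W) = (7 + Y)/(W + Y)
A(R) = R + R² (A(R) = R² + R = R + R²)
H = 225 (H = (-12*(-50))*((7 - 13)/(-3 - 13)) = 600*(-6/(-16)) = 600*(-1/16*(-6)) = 600*(3/8) = 225)
1/(H + A(256)) = 1/(225 + 256*(1 + 256)) = 1/(225 + 256*257) = 1/(225 + 65792) = 1/66017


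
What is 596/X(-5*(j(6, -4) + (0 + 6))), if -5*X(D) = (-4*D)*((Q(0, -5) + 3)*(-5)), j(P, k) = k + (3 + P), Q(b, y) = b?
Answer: 149/165 ≈ 0.90303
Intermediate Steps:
j(P, k) = 3 + P + k
X(D) = -12*D (X(D) = -(-4*D)*(0 + 3)*(-5)/5 = -(-4*D)*3*(-5)/5 = -(-4*D)*(-15)/5 = -12*D)
596/X(-5*(j(6, -4) + (0 + 6))) = 596/((-(-60)*((3 + 6 - 4) + (0 + 6)))) = 596/((-(-60)*(5 + 6))) = 596/((-(-60)*11)) = 596/((-12*(-55))) = 596/660 = 596*(1/660) = 149/165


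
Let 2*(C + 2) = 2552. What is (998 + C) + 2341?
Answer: 4613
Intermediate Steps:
C = 1274 (C = -2 + (½)*2552 = -2 + 1276 = 1274)
(998 + C) + 2341 = (998 + 1274) + 2341 = 2272 + 2341 = 4613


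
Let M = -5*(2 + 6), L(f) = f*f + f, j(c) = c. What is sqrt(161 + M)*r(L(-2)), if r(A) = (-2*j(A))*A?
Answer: -88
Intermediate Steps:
L(f) = f + f**2 (L(f) = f**2 + f = f + f**2)
M = -40 (M = -5*8 = -40)
r(A) = -2*A**2 (r(A) = (-2*A)*A = -2*A**2)
sqrt(161 + M)*r(L(-2)) = sqrt(161 - 40)*(-2*4*(1 - 2)**2) = sqrt(121)*(-2*(-2*(-1))**2) = 11*(-2*2**2) = 11*(-2*4) = 11*(-8) = -88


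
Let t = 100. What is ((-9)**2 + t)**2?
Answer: 32761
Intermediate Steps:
((-9)**2 + t)**2 = ((-9)**2 + 100)**2 = (81 + 100)**2 = 181**2 = 32761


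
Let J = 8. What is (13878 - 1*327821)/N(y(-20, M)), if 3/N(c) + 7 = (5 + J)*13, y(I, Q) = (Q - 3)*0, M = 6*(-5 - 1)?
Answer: -16952922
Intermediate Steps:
M = -36 (M = 6*(-6) = -36)
y(I, Q) = 0 (y(I, Q) = (-3 + Q)*0 = 0)
N(c) = 1/54 (N(c) = 3/(-7 + (5 + 8)*13) = 3/(-7 + 13*13) = 3/(-7 + 169) = 3/162 = 3*(1/162) = 1/54)
(13878 - 1*327821)/N(y(-20, M)) = (13878 - 1*327821)/(1/54) = (13878 - 327821)*54 = -313943*54 = -16952922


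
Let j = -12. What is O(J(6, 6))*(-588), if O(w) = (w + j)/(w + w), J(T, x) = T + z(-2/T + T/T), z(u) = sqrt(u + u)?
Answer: 4116/13 - 882*sqrt(3)/13 ≈ 199.10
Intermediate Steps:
z(u) = sqrt(2)*sqrt(u) (z(u) = sqrt(2*u) = sqrt(2)*sqrt(u))
J(T, x) = T + sqrt(2)*sqrt(1 - 2/T) (J(T, x) = T + sqrt(2)*sqrt(-2/T + T/T) = T + sqrt(2)*sqrt(-2/T + 1) = T + sqrt(2)*sqrt(1 - 2/T))
O(w) = (-12 + w)/(2*w) (O(w) = (w - 12)/(w + w) = (-12 + w)/((2*w)) = (-12 + w)*(1/(2*w)) = (-12 + w)/(2*w))
O(J(6, 6))*(-588) = ((-12 + (6 + sqrt(2)*sqrt((-2 + 6)/6)))/(2*(6 + sqrt(2)*sqrt((-2 + 6)/6))))*(-588) = ((-12 + (6 + sqrt(2)*sqrt((1/6)*4)))/(2*(6 + sqrt(2)*sqrt((1/6)*4))))*(-588) = ((-12 + (6 + sqrt(2)*sqrt(2/3)))/(2*(6 + sqrt(2)*sqrt(2/3))))*(-588) = ((-12 + (6 + sqrt(2)*(sqrt(6)/3)))/(2*(6 + sqrt(2)*(sqrt(6)/3))))*(-588) = ((-12 + (6 + 2*sqrt(3)/3))/(2*(6 + 2*sqrt(3)/3)))*(-588) = ((-6 + 2*sqrt(3)/3)/(2*(6 + 2*sqrt(3)/3)))*(-588) = -294*(-6 + 2*sqrt(3)/3)/(6 + 2*sqrt(3)/3)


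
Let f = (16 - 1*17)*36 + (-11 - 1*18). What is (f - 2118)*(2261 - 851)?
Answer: -3078030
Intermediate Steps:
f = -65 (f = (16 - 17)*36 + (-11 - 18) = -1*36 - 29 = -36 - 29 = -65)
(f - 2118)*(2261 - 851) = (-65 - 2118)*(2261 - 851) = -2183*1410 = -3078030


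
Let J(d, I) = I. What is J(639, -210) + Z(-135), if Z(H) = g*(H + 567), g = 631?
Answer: 272382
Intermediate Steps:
Z(H) = 357777 + 631*H (Z(H) = 631*(H + 567) = 631*(567 + H) = 357777 + 631*H)
J(639, -210) + Z(-135) = -210 + (357777 + 631*(-135)) = -210 + (357777 - 85185) = -210 + 272592 = 272382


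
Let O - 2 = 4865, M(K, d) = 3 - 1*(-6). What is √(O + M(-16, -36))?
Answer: 2*√1219 ≈ 69.828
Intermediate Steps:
M(K, d) = 9 (M(K, d) = 3 + 6 = 9)
O = 4867 (O = 2 + 4865 = 4867)
√(O + M(-16, -36)) = √(4867 + 9) = √4876 = 2*√1219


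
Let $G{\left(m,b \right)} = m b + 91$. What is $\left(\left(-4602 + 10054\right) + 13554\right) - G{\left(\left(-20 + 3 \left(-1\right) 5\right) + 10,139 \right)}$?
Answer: $22390$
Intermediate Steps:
$G{\left(m,b \right)} = 91 + b m$ ($G{\left(m,b \right)} = b m + 91 = 91 + b m$)
$\left(\left(-4602 + 10054\right) + 13554\right) - G{\left(\left(-20 + 3 \left(-1\right) 5\right) + 10,139 \right)} = \left(\left(-4602 + 10054\right) + 13554\right) - \left(91 + 139 \left(\left(-20 + 3 \left(-1\right) 5\right) + 10\right)\right) = \left(5452 + 13554\right) - \left(91 + 139 \left(\left(-20 - 15\right) + 10\right)\right) = 19006 - \left(91 + 139 \left(\left(-20 - 15\right) + 10\right)\right) = 19006 - \left(91 + 139 \left(-35 + 10\right)\right) = 19006 - \left(91 + 139 \left(-25\right)\right) = 19006 - \left(91 - 3475\right) = 19006 - -3384 = 19006 + 3384 = 22390$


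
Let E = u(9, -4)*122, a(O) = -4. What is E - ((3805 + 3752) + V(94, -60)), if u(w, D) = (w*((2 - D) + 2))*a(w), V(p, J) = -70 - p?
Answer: -42529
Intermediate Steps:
u(w, D) = -4*w*(4 - D) (u(w, D) = (w*((2 - D) + 2))*(-4) = (w*(4 - D))*(-4) = -4*w*(4 - D))
E = -35136 (E = (4*9*(-4 - 4))*122 = (4*9*(-8))*122 = -288*122 = -35136)
E - ((3805 + 3752) + V(94, -60)) = -35136 - ((3805 + 3752) + (-70 - 1*94)) = -35136 - (7557 + (-70 - 94)) = -35136 - (7557 - 164) = -35136 - 1*7393 = -35136 - 7393 = -42529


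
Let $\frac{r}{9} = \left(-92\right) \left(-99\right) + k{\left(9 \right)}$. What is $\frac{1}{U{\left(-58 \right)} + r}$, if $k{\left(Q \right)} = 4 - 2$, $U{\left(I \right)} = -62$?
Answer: $\frac{1}{81928} \approx 1.2206 \cdot 10^{-5}$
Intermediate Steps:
$k{\left(Q \right)} = 2$
$r = 81990$ ($r = 9 \left(\left(-92\right) \left(-99\right) + 2\right) = 9 \left(9108 + 2\right) = 9 \cdot 9110 = 81990$)
$\frac{1}{U{\left(-58 \right)} + r} = \frac{1}{-62 + 81990} = \frac{1}{81928}$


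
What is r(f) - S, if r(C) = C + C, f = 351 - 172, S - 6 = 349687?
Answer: -349335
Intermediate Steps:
S = 349693 (S = 6 + 349687 = 349693)
f = 179
r(C) = 2*C
r(f) - S = 2*179 - 1*349693 = 358 - 349693 = -349335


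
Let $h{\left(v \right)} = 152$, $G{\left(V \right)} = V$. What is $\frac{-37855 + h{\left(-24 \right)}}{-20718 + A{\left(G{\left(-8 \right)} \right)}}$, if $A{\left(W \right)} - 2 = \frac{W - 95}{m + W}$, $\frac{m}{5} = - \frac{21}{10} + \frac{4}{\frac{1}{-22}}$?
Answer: $\frac{34573651}{18996366} \approx 1.82$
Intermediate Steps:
$m = - \frac{901}{2}$ ($m = 5 \left(- \frac{21}{10} + \frac{4}{\frac{1}{-22}}\right) = 5 \left(\left(-21\right) \frac{1}{10} + \frac{4}{- \frac{1}{22}}\right) = 5 \left(- \frac{21}{10} + 4 \left(-22\right)\right) = 5 \left(- \frac{21}{10} - 88\right) = 5 \left(- \frac{901}{10}\right) = - \frac{901}{2} \approx -450.5$)
$A{\left(W \right)} = 2 + \frac{-95 + W}{- \frac{901}{2} + W}$ ($A{\left(W \right)} = 2 + \frac{W - 95}{- \frac{901}{2} + W} = 2 + \frac{-95 + W}{- \frac{901}{2} + W}$)
$\frac{-37855 + h{\left(-24 \right)}}{-20718 + A{\left(G{\left(-8 \right)} \right)}} = \frac{-37855 + 152}{-20718 + \frac{6 \left(-332 - 8\right)}{-901 + 2 \left(-8\right)}} = - \frac{37703}{-20718 + 6 \frac{1}{-901 - 16} \left(-340\right)} = - \frac{37703}{-20718 + 6 \frac{1}{-917} \left(-340\right)} = - \frac{37703}{-20718 + 6 \left(- \frac{1}{917}\right) \left(-340\right)} = - \frac{37703}{-20718 + \frac{2040}{917}} = - \frac{37703}{- \frac{18996366}{917}} = \left(-37703\right) \left(- \frac{917}{18996366}\right) = \frac{34573651}{18996366}$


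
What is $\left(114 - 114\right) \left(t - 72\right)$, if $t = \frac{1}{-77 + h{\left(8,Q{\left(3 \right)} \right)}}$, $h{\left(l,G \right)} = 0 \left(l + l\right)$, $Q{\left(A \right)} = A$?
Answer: $0$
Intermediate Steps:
$h{\left(l,G \right)} = 0$ ($h{\left(l,G \right)} = 0 \cdot 2 l = 0$)
$t = - \frac{1}{77}$ ($t = \frac{1}{-77 + 0} = \frac{1}{-77} = - \frac{1}{77} \approx -0.012987$)
$\left(114 - 114\right) \left(t - 72\right) = \left(114 - 114\right) \left(- \frac{1}{77} - 72\right) = 0 \left(- \frac{5545}{77}\right) = 0$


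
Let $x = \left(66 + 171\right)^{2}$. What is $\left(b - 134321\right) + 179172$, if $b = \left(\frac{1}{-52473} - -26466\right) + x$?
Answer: $\frac{6689572877}{52473} \approx 1.2749 \cdot 10^{5}$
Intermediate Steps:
$x = 56169$ ($x = 237^{2} = 56169$)
$b = \frac{4336106354}{52473}$ ($b = \left(\frac{1}{-52473} - -26466\right) + 56169 = \left(- \frac{1}{52473} + 26466\right) + 56169 = \frac{1388750417}{52473} + 56169 = \frac{4336106354}{52473} \approx 82635.0$)
$\left(b - 134321\right) + 179172 = \left(\frac{4336106354}{52473} - 134321\right) + 179172 = - \frac{2712119479}{52473} + 179172 = \frac{6689572877}{52473}$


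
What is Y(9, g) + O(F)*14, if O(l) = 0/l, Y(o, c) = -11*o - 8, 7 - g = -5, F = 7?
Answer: -107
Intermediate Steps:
g = 12 (g = 7 - 1*(-5) = 7 + 5 = 12)
Y(o, c) = -8 - 11*o
O(l) = 0
Y(9, g) + O(F)*14 = (-8 - 11*9) + 0*14 = (-8 - 99) + 0 = -107 + 0 = -107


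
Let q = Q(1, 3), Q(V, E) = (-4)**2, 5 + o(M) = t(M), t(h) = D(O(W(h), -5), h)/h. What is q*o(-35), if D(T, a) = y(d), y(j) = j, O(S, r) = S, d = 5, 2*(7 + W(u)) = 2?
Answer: -576/7 ≈ -82.286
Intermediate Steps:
W(u) = -6 (W(u) = -7 + (1/2)*2 = -7 + 1 = -6)
D(T, a) = 5
t(h) = 5/h
o(M) = -5 + 5/M
Q(V, E) = 16
q = 16
q*o(-35) = 16*(-5 + 5/(-35)) = 16*(-5 + 5*(-1/35)) = 16*(-5 - 1/7) = 16*(-36/7) = -576/7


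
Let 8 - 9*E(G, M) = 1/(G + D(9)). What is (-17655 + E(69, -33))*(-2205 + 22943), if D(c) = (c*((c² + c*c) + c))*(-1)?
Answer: -2421823965041/6615 ≈ -3.6611e+8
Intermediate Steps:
D(c) = -c*(c + 2*c²) (D(c) = (c*((c² + c²) + c))*(-1) = (c*(2*c² + c))*(-1) = (c*(c + 2*c²))*(-1) = -c*(c + 2*c²))
E(G, M) = 8/9 - 1/(9*(-1539 + G)) (E(G, M) = 8/9 - 1/(9*(G + 9²*(-1 - 2*9))) = 8/9 - 1/(9*(G + 81*(-1 - 18))) = 8/9 - 1/(9*(G + 81*(-19))) = 8/9 - 1/(9*(G - 1539)) = 8/9 - 1/(9*(-1539 + G)))
(-17655 + E(69, -33))*(-2205 + 22943) = (-17655 + (-12313 + 8*69)/(9*(-1539 + 69)))*(-2205 + 22943) = (-17655 + (⅑)*(-12313 + 552)/(-1470))*20738 = (-17655 + (⅑)*(-1/1470)*(-11761))*20738 = (-17655 + 11761/13230)*20738 = -233563889/13230*20738 = -2421823965041/6615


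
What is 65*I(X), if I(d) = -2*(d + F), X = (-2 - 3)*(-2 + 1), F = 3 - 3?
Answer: -650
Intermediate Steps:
F = 0
X = 5 (X = -5*(-1) = 5)
I(d) = -2*d (I(d) = -2*(d + 0) = -2*d)
65*I(X) = 65*(-2*5) = 65*(-10) = -650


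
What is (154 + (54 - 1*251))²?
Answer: 1849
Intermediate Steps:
(154 + (54 - 1*251))² = (154 + (54 - 251))² = (154 - 197)² = (-43)² = 1849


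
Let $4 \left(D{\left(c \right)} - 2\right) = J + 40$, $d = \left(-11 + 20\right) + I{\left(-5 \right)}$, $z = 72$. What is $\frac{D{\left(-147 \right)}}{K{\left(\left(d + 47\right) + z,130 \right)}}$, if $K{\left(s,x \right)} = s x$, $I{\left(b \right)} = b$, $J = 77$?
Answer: $\frac{25}{12792} \approx 0.0019543$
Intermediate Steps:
$d = 4$ ($d = \left(-11 + 20\right) - 5 = 9 - 5 = 4$)
$D{\left(c \right)} = \frac{125}{4}$ ($D{\left(c \right)} = 2 + \frac{77 + 40}{4} = 2 + \frac{1}{4} \cdot 117 = 2 + \frac{117}{4} = \frac{125}{4}$)
$\frac{D{\left(-147 \right)}}{K{\left(\left(d + 47\right) + z,130 \right)}} = \frac{125}{4 \left(\left(4 + 47\right) + 72\right) 130} = \frac{125}{4 \left(51 + 72\right) 130} = \frac{125}{4 \cdot 123 \cdot 130} = \frac{125}{4 \cdot 15990} = \frac{125}{4} \cdot \frac{1}{15990} = \frac{25}{12792}$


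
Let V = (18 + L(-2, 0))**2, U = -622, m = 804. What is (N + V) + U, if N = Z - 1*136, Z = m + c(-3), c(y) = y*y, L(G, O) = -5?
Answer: 224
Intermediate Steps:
c(y) = y**2
Z = 813 (Z = 804 + (-3)**2 = 804 + 9 = 813)
V = 169 (V = (18 - 5)**2 = 13**2 = 169)
N = 677 (N = 813 - 1*136 = 813 - 136 = 677)
(N + V) + U = (677 + 169) - 622 = 846 - 622 = 224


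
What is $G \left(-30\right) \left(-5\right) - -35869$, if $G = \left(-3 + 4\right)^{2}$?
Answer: $36019$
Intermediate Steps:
$G = 1$ ($G = 1^{2} = 1$)
$G \left(-30\right) \left(-5\right) - -35869 = 1 \left(-30\right) \left(-5\right) - -35869 = \left(-30\right) \left(-5\right) + 35869 = 150 + 35869 = 36019$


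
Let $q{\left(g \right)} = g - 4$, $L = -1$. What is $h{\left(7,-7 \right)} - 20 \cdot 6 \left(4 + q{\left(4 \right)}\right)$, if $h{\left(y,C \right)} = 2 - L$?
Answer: $-477$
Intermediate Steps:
$q{\left(g \right)} = -4 + g$
$h{\left(y,C \right)} = 3$ ($h{\left(y,C \right)} = 2 - -1 = 2 + 1 = 3$)
$h{\left(7,-7 \right)} - 20 \cdot 6 \left(4 + q{\left(4 \right)}\right) = 3 - 20 \cdot 6 \left(4 + \left(-4 + 4\right)\right) = 3 - 20 \cdot 6 \left(4 + 0\right) = 3 - 20 \cdot 6 \cdot 4 = 3 - 480 = -477$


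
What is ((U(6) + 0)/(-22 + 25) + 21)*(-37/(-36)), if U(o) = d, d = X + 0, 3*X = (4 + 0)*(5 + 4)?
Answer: 925/36 ≈ 25.694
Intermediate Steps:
X = 12 (X = ((4 + 0)*(5 + 4))/3 = (4*9)/3 = (⅓)*36 = 12)
d = 12 (d = 12 + 0 = 12)
U(o) = 12
((U(6) + 0)/(-22 + 25) + 21)*(-37/(-36)) = ((12 + 0)/(-22 + 25) + 21)*(-37/(-36)) = (12/3 + 21)*(-37*(-1/36)) = (12*(⅓) + 21)*(37/36) = (4 + 21)*(37/36) = 25*(37/36) = 925/36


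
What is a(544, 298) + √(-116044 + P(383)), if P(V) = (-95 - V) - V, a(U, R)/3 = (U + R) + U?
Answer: 4158 + I*√116905 ≈ 4158.0 + 341.91*I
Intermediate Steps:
a(U, R) = 3*R + 6*U (a(U, R) = 3*((U + R) + U) = 3*((R + U) + U) = 3*(R + 2*U) = 3*R + 6*U)
P(V) = -95 - 2*V
a(544, 298) + √(-116044 + P(383)) = (3*298 + 6*544) + √(-116044 + (-95 - 2*383)) = (894 + 3264) + √(-116044 + (-95 - 766)) = 4158 + √(-116044 - 861) = 4158 + √(-116905) = 4158 + I*√116905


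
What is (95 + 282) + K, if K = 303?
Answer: 680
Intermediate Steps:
(95 + 282) + K = (95 + 282) + 303 = 377 + 303 = 680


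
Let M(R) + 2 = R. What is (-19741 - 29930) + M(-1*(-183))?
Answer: -49490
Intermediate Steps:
M(R) = -2 + R
(-19741 - 29930) + M(-1*(-183)) = (-19741 - 29930) + (-2 - 1*(-183)) = -49671 + (-2 + 183) = -49671 + 181 = -49490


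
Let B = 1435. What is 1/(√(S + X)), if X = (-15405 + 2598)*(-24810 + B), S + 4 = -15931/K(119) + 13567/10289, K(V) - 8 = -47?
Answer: √48203121880376143473/120126104005463 ≈ 5.7796e-5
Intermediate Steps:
K(V) = -39 (K(V) = 8 - 47 = -39)
S = 162838088/401271 (S = -4 + (-15931/(-39) + 13567/10289) = -4 + (-15931*(-1/39) + 13567*(1/10289)) = -4 + (15931/39 + 13567/10289) = -4 + 164443172/401271 = 162838088/401271 ≈ 405.81)
X = 299363625 (X = (-15405 + 2598)*(-24810 + 1435) = -12807*(-23375) = 299363625)
1/(√(S + X)) = 1/(√(162838088/401271 + 299363625)) = 1/(√(120126104005463/401271)) = 1/(√48203121880376143473/401271) = √48203121880376143473/120126104005463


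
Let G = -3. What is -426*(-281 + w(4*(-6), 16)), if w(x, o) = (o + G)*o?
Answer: 31098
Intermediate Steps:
w(x, o) = o*(-3 + o) (w(x, o) = (o - 3)*o = (-3 + o)*o = o*(-3 + o))
-426*(-281 + w(4*(-6), 16)) = -426*(-281 + 16*(-3 + 16)) = -426*(-281 + 16*13) = -426*(-281 + 208) = -426*(-73) = 31098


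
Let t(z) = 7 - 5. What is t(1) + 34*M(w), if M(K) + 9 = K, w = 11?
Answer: 70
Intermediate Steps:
t(z) = 2
M(K) = -9 + K
t(1) + 34*M(w) = 2 + 34*(-9 + 11) = 2 + 34*2 = 2 + 68 = 70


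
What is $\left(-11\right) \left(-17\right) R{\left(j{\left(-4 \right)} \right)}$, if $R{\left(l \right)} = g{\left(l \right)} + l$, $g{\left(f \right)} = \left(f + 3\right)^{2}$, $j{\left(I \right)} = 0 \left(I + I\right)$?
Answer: $1683$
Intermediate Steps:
$j{\left(I \right)} = 0$ ($j{\left(I \right)} = 0 \cdot 2 I = 0$)
$g{\left(f \right)} = \left(3 + f\right)^{2}$
$R{\left(l \right)} = l + \left(3 + l\right)^{2}$ ($R{\left(l \right)} = \left(3 + l\right)^{2} + l = l + \left(3 + l\right)^{2}$)
$\left(-11\right) \left(-17\right) R{\left(j{\left(-4 \right)} \right)} = \left(-11\right) \left(-17\right) \left(0 + \left(3 + 0\right)^{2}\right) = 187 \left(0 + 3^{2}\right) = 187 \left(0 + 9\right) = 187 \cdot 9 = 1683$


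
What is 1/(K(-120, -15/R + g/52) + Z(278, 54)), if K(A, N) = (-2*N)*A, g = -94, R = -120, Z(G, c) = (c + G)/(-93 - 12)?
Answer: -1365/555566 ≈ -0.0024570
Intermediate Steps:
Z(G, c) = -G/105 - c/105 (Z(G, c) = (G + c)/(-105) = (G + c)*(-1/105) = -G/105 - c/105)
K(A, N) = -2*A*N
1/(K(-120, -15/R + g/52) + Z(278, 54)) = 1/(-2*(-120)*(-15/(-120) - 94/52) + (-1/105*278 - 1/105*54)) = 1/(-2*(-120)*(-15*(-1/120) - 94*1/52) + (-278/105 - 18/35)) = 1/(-2*(-120)*(⅛ - 47/26) - 332/105) = 1/(-2*(-120)*(-175/104) - 332/105) = 1/(-5250/13 - 332/105) = 1/(-555566/1365) = -1365/555566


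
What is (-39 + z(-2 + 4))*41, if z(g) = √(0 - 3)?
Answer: -1599 + 41*I*√3 ≈ -1599.0 + 71.014*I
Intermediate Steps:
z(g) = I*√3 (z(g) = √(-3) = I*√3)
(-39 + z(-2 + 4))*41 = (-39 + I*√3)*41 = -1599 + 41*I*√3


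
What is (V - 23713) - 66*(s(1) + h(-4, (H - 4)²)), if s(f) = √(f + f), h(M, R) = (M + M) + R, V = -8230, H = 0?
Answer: -32471 - 66*√2 ≈ -32564.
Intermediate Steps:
h(M, R) = R + 2*M (h(M, R) = 2*M + R = R + 2*M)
s(f) = √2*√f (s(f) = √(2*f) = √2*√f)
(V - 23713) - 66*(s(1) + h(-4, (H - 4)²)) = (-8230 - 23713) - 66*(√2*√1 + ((0 - 4)² + 2*(-4))) = -31943 - 66*(√2*1 + ((-4)² - 8)) = -31943 - 66*(√2 + (16 - 8)) = -31943 - 66*(√2 + 8) = -31943 - 66*(8 + √2) = -31943 + (-528 - 66*√2) = -32471 - 66*√2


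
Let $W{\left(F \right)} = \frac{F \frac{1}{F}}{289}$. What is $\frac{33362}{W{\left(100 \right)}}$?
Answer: $9641618$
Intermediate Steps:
$W{\left(F \right)} = \frac{1}{289}$ ($W{\left(F \right)} = 1 \cdot \frac{1}{289} = \frac{1}{289}$)
$\frac{33362}{W{\left(100 \right)}} = 33362 \frac{1}{\frac{1}{289}} = 33362 \cdot 289 = 9641618$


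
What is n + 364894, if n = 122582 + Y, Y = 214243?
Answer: 701719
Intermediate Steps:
n = 336825 (n = 122582 + 214243 = 336825)
n + 364894 = 336825 + 364894 = 701719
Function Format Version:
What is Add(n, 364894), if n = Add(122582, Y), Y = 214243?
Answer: 701719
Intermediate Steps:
n = 336825 (n = Add(122582, 214243) = 336825)
Add(n, 364894) = Add(336825, 364894) = 701719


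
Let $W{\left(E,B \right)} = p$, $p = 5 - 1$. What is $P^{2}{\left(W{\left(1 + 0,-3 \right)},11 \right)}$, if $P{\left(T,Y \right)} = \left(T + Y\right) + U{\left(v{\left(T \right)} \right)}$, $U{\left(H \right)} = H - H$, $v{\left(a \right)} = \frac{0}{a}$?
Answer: $225$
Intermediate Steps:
$v{\left(a \right)} = 0$
$U{\left(H \right)} = 0$
$p = 4$ ($p = 5 - 1 = 4$)
$W{\left(E,B \right)} = 4$
$P{\left(T,Y \right)} = T + Y$ ($P{\left(T,Y \right)} = \left(T + Y\right) + 0 = T + Y$)
$P^{2}{\left(W{\left(1 + 0,-3 \right)},11 \right)} = \left(4 + 11\right)^{2} = 15^{2} = 225$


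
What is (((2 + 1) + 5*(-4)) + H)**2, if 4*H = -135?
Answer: 41209/16 ≈ 2575.6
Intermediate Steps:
H = -135/4 (H = (1/4)*(-135) = -135/4 ≈ -33.750)
(((2 + 1) + 5*(-4)) + H)**2 = (((2 + 1) + 5*(-4)) - 135/4)**2 = ((3 - 20) - 135/4)**2 = (-17 - 135/4)**2 = (-203/4)**2 = 41209/16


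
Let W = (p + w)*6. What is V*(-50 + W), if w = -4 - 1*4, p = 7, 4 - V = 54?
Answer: 2800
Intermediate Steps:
V = -50 (V = 4 - 1*54 = 4 - 54 = -50)
w = -8 (w = -4 - 4 = -8)
W = -6 (W = (7 - 8)*6 = -1*6 = -6)
V*(-50 + W) = -50*(-50 - 6) = -50*(-56) = 2800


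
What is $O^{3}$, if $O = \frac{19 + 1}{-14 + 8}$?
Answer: $- \frac{1000}{27} \approx -37.037$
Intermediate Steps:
$O = - \frac{10}{3}$ ($O = \frac{20}{-6} = 20 \left(- \frac{1}{6}\right) = - \frac{10}{3} \approx -3.3333$)
$O^{3} = \left(- \frac{10}{3}\right)^{3} = - \frac{1000}{27}$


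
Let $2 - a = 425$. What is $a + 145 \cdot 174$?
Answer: $24807$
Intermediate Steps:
$a = -423$ ($a = 2 - 425 = -423$)
$a + 145 \cdot 174 = -423 + 145 \cdot 174 = -423 + 25230 = 24807$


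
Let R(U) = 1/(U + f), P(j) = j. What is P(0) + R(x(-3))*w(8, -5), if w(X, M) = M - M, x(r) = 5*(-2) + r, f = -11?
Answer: 0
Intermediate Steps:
x(r) = -10 + r
w(X, M) = 0
R(U) = 1/(-11 + U) (R(U) = 1/(U - 11) = 1/(-11 + U))
P(0) + R(x(-3))*w(8, -5) = 0 + 0/(-11 + (-10 - 3)) = 0 + 0/(-11 - 13) = 0 + 0/(-24) = 0 - 1/24*0 = 0 + 0 = 0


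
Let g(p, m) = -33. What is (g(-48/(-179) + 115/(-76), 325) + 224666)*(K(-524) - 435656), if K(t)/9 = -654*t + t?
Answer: 593905391636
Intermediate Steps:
K(t) = -5877*t (K(t) = 9*(-654*t + t) = 9*(-653*t) = -5877*t)
(g(-48/(-179) + 115/(-76), 325) + 224666)*(K(-524) - 435656) = (-33 + 224666)*(-5877*(-524) - 435656) = 224633*(3079548 - 435656) = 224633*2643892 = 593905391636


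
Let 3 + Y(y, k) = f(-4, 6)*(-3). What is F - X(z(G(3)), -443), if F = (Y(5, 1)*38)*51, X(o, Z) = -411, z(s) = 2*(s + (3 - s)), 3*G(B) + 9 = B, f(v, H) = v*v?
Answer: -98427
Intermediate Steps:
f(v, H) = v**2
G(B) = -3 + B/3
Y(y, k) = -51 (Y(y, k) = -3 + (-4)**2*(-3) = -3 + 16*(-3) = -3 - 48 = -51)
z(s) = 6 (z(s) = 2*3 = 6)
F = -98838 (F = -51*38*51 = -1938*51 = -98838)
F - X(z(G(3)), -443) = -98838 - 1*(-411) = -98838 + 411 = -98427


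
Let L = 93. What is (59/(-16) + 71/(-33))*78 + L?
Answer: -31895/88 ≈ -362.44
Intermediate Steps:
(59/(-16) + 71/(-33))*78 + L = (59/(-16) + 71/(-33))*78 + 93 = (59*(-1/16) + 71*(-1/33))*78 + 93 = (-59/16 - 71/33)*78 + 93 = -3083/528*78 + 93 = -40079/88 + 93 = -31895/88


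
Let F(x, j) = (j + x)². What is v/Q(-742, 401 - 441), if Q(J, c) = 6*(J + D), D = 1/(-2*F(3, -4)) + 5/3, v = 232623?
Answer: -232623/4445 ≈ -52.334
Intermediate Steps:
D = 7/6 (D = 1/(-2*(-4 + 3)²) + 5/3 = 1/(-2*(-1)²) + 5*(⅓) = 1/(-2*1) + 5/3 = 1/(-2) + 5/3 = 1*(-½) + 5/3 = -½ + 5/3 = 7/6 ≈ 1.1667)
Q(J, c) = 7 + 6*J (Q(J, c) = 6*(J + 7/6) = 6*(7/6 + J) = 7 + 6*J)
v/Q(-742, 401 - 441) = 232623/(7 + 6*(-742)) = 232623/(7 - 4452) = 232623/(-4445) = 232623*(-1/4445) = -232623/4445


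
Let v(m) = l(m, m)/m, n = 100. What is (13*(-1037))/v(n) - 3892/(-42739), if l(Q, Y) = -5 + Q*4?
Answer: -145860528/42739 ≈ -3412.8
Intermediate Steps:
l(Q, Y) = -5 + 4*Q
v(m) = (-5 + 4*m)/m
(13*(-1037))/v(n) - 3892/(-42739) = (13*(-1037))/(4 - 5/100) - 3892/(-42739) = -13481/(4 - 5*1/100) - 3892*(-1/42739) = -13481/(4 - 1/20) + 3892/42739 = -13481/79/20 + 3892/42739 = -13481*20/79 + 3892/42739 = -269620/79 + 3892/42739 = -145860528/42739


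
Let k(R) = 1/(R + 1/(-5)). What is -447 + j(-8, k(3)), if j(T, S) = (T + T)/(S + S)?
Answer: -2347/5 ≈ -469.40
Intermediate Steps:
k(R) = 1/(-1/5 + R) (k(R) = 1/(R - 1/5) = 1/(-1/5 + R))
j(T, S) = T/S (j(T, S) = (2*T)/((2*S)) = (2*T)*(1/(2*S)) = T/S)
-447 + j(-8, k(3)) = -447 - 8/(5/(-1 + 5*3)) = -447 - 8/(5/(-1 + 15)) = -447 - 8/(5/14) = -447 - 8/(5*(1/14)) = -447 - 8/5/14 = -447 - 8*14/5 = -447 - 112/5 = -2347/5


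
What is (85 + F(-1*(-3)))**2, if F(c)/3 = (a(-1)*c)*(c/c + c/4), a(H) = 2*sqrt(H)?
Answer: 24931/4 + 5355*I ≈ 6232.8 + 5355.0*I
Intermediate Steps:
F(c) = 6*I*c*(1 + c/4) (F(c) = 3*(((2*sqrt(-1))*c)*(c/c + c/4)) = 3*(((2*I)*c)*(1 + c*(1/4))) = 3*((2*I*c)*(1 + c/4)) = 3*(2*I*c*(1 + c/4)) = 6*I*c*(1 + c/4))
(85 + F(-1*(-3)))**2 = (85 + 3*I*(-1*(-3))*(4 - 1*(-3))/2)**2 = (85 + (3/2)*I*3*(4 + 3))**2 = (85 + (3/2)*I*3*7)**2 = (85 + 63*I/2)**2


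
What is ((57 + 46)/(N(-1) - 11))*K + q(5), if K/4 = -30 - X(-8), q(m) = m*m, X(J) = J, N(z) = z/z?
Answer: 4657/5 ≈ 931.40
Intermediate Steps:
N(z) = 1
q(m) = m**2
K = -88 (K = 4*(-30 - 1*(-8)) = 4*(-30 + 8) = 4*(-22) = -88)
((57 + 46)/(N(-1) - 11))*K + q(5) = ((57 + 46)/(1 - 11))*(-88) + 5**2 = (103/(-10))*(-88) + 25 = (103*(-1/10))*(-88) + 25 = -103/10*(-88) + 25 = 4532/5 + 25 = 4657/5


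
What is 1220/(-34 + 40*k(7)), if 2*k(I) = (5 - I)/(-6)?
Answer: -1830/41 ≈ -44.634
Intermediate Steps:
k(I) = -5/12 + I/12 (k(I) = ((5 - I)/(-6))/2 = ((5 - I)*(-⅙))/2 = (-⅚ + I/6)/2 = -5/12 + I/12)
1220/(-34 + 40*k(7)) = 1220/(-34 + 40*(-5/12 + (1/12)*7)) = 1220/(-34 + 40*(-5/12 + 7/12)) = 1220/(-34 + 40*(⅙)) = 1220/(-34 + 20/3) = 1220/(-82/3) = 1220*(-3/82) = -1830/41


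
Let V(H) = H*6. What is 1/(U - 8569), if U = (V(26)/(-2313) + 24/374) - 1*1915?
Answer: -144177/1511552140 ≈ -9.5383e-5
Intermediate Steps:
V(H) = 6*H
U = -276099427/144177 (U = ((6*26)/(-2313) + 24/374) - 1*1915 = (156*(-1/2313) + 24*(1/374)) - 1915 = (-52/771 + 12/187) - 1915 = -472/144177 - 1915 = -276099427/144177 ≈ -1915.0)
1/(U - 8569) = 1/(-276099427/144177 - 8569) = 1/(-1511552140/144177) = -144177/1511552140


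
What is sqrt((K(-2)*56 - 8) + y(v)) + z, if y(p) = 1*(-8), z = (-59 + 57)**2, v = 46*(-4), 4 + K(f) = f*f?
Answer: 4 + 4*I ≈ 4.0 + 4.0*I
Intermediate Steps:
K(f) = -4 + f**2 (K(f) = -4 + f*f = -4 + f**2)
v = -184
z = 4 (z = (-2)**2 = 4)
y(p) = -8
sqrt((K(-2)*56 - 8) + y(v)) + z = sqrt(((-4 + (-2)**2)*56 - 8) - 8) + 4 = sqrt(((-4 + 4)*56 - 8) - 8) + 4 = sqrt((0*56 - 8) - 8) + 4 = sqrt((0 - 8) - 8) + 4 = sqrt(-8 - 8) + 4 = sqrt(-16) + 4 = 4*I + 4 = 4 + 4*I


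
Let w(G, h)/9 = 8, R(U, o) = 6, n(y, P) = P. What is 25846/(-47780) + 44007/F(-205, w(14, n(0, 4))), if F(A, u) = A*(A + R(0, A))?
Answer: 104826689/194918510 ≈ 0.53780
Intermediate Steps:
w(G, h) = 72 (w(G, h) = 9*8 = 72)
F(A, u) = A*(6 + A) (F(A, u) = A*(A + 6) = A*(6 + A))
25846/(-47780) + 44007/F(-205, w(14, n(0, 4))) = 25846/(-47780) + 44007/((-205*(6 - 205))) = 25846*(-1/47780) + 44007/((-205*(-199))) = -12923/23890 + 44007/40795 = 104826689/194918510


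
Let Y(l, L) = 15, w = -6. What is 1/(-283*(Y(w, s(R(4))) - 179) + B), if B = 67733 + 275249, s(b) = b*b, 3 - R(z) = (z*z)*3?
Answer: 1/389394 ≈ 2.5681e-6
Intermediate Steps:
R(z) = 3 - 3*z**2 (R(z) = 3 - z*z*3 = 3 - z**2*3 = 3 - 3*z**2)
s(b) = b**2
B = 342982
1/(-283*(Y(w, s(R(4))) - 179) + B) = 1/(-283*(15 - 179) + 342982) = 1/(-283*(-164) + 342982) = 1/(46412 + 342982) = 1/389394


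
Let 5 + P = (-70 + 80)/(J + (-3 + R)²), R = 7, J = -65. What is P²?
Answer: 65025/2401 ≈ 27.082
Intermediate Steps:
P = -255/49 (P = -5 + (-70 + 80)/(-65 + (-3 + 7)²) = -5 + 10/(-65 + 4²) = -5 + 10/(-65 + 16) = -5 + 10/(-49) = -5 + 10*(-1/49) = -5 - 10/49 = -255/49 ≈ -5.2041)
P² = (-255/49)² = 65025/2401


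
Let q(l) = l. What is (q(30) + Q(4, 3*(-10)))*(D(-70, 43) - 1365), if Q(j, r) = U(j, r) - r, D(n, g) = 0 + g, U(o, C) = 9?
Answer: -91218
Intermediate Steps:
D(n, g) = g
Q(j, r) = 9 - r
(q(30) + Q(4, 3*(-10)))*(D(-70, 43) - 1365) = (30 + (9 - 3*(-10)))*(43 - 1365) = (30 + (9 - 1*(-30)))*(-1322) = (30 + (9 + 30))*(-1322) = (30 + 39)*(-1322) = 69*(-1322) = -91218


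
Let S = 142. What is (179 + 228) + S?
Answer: 549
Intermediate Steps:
(179 + 228) + S = (179 + 228) + 142 = 407 + 142 = 549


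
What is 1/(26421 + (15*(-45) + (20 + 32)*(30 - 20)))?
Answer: 1/26266 ≈ 3.8072e-5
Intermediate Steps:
1/(26421 + (15*(-45) + (20 + 32)*(30 - 20))) = 1/(26421 + (-675 + 52*10)) = 1/(26421 + (-675 + 520)) = 1/(26421 - 155) = 1/26266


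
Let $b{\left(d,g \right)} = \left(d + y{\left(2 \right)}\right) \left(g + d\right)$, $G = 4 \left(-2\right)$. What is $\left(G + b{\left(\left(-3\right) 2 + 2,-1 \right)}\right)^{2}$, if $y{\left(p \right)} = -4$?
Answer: $1024$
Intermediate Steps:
$G = -8$
$b{\left(d,g \right)} = \left(-4 + d\right) \left(d + g\right)$ ($b{\left(d,g \right)} = \left(d - 4\right) \left(g + d\right) = \left(-4 + d\right) \left(d + g\right)$)
$\left(G + b{\left(\left(-3\right) 2 + 2,-1 \right)}\right)^{2} = \left(-8 - \left(-4 - \left(\left(-3\right) 2 + 2\right)^{2} + 4 \left(\left(-3\right) 2 + 2\right) - \left(\left(-3\right) 2 + 2\right) \left(-1\right)\right)\right)^{2} = \left(-8 + \left(\left(-6 + 2\right)^{2} - 4 \left(-6 + 2\right) + 4 + \left(-6 + 2\right) \left(-1\right)\right)\right)^{2} = \left(-8 + \left(\left(-4\right)^{2} - -16 + 4 - -4\right)\right)^{2} = \left(-8 + \left(16 + 16 + 4 + 4\right)\right)^{2} = \left(-8 + 40\right)^{2} = 32^{2} = 1024$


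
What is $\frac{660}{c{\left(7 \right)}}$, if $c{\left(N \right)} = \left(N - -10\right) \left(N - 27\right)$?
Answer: $- \frac{33}{17} \approx -1.9412$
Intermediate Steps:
$c{\left(N \right)} = \left(-27 + N\right) \left(10 + N\right)$ ($c{\left(N \right)} = \left(N + 10\right) \left(-27 + N\right) = \left(10 + N\right) \left(-27 + N\right) = \left(-27 + N\right) \left(10 + N\right)$)
$\frac{660}{c{\left(7 \right)}} = \frac{660}{-270 + 7^{2} - 119} = \frac{660}{-270 + 49 - 119} = \frac{660}{-340} = 660 \left(- \frac{1}{340}\right) = - \frac{33}{17}$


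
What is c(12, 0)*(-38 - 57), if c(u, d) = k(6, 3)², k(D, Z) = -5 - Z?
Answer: -6080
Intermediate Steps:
c(u, d) = 64 (c(u, d) = (-5 - 1*3)² = (-5 - 3)² = (-8)² = 64)
c(12, 0)*(-38 - 57) = 64*(-38 - 57) = 64*(-95) = -6080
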